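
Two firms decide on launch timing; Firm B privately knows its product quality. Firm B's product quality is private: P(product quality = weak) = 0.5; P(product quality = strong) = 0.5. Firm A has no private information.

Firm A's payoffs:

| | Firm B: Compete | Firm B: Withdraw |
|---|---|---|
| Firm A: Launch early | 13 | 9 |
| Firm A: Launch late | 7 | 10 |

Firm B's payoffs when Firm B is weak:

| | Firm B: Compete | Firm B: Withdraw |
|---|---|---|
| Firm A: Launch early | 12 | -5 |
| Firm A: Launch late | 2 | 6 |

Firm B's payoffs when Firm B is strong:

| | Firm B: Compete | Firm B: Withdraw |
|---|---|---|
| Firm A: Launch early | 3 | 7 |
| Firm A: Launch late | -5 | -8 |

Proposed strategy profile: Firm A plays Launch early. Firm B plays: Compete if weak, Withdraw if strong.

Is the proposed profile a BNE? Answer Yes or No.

Yes

Firm A plays Launch early: E[Launch early] = 0.5·(13) + 0.5·(9) = 11; E[Launch late] = 8.5. Best-responding. ✓
Firm B (product quality weak), facing Launch early: Compete gives 12, Withdraw gives -5. Proposed Compete is best. ✓
Firm B (product quality strong), facing Launch early: Compete gives 3, Withdraw gives 7. Proposed Withdraw is best. ✓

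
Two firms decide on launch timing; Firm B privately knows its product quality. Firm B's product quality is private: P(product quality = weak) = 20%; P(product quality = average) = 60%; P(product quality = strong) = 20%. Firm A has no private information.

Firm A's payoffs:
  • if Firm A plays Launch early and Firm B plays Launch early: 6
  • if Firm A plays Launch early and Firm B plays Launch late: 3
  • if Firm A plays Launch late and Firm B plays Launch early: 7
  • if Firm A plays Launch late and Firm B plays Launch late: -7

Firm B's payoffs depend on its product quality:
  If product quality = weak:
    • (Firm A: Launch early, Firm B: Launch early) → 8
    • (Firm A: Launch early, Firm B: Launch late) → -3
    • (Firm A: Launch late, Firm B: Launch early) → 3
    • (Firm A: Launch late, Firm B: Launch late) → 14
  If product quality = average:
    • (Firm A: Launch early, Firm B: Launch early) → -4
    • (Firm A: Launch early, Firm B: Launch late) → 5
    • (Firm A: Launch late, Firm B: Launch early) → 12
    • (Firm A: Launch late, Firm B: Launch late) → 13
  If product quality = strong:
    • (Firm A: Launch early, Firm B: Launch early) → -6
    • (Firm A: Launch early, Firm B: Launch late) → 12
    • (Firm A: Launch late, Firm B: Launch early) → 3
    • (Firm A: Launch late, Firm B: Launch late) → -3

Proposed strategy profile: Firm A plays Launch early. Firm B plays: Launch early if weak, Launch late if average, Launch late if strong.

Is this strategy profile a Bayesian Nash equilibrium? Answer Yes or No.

Yes

Firm A plays Launch early: E[Launch early] = 0.2·(6) + 0.6·(3) + 0.2·(3) = 3.6; E[Launch late] = -4.2. Best-responding. ✓
Firm B (product quality weak), facing Launch early: Launch early gives 8, Launch late gives -3. Proposed Launch early is best. ✓
Firm B (product quality average), facing Launch early: Launch early gives -4, Launch late gives 5. Proposed Launch late is best. ✓
Firm B (product quality strong), facing Launch early: Launch early gives -6, Launch late gives 12. Proposed Launch late is best. ✓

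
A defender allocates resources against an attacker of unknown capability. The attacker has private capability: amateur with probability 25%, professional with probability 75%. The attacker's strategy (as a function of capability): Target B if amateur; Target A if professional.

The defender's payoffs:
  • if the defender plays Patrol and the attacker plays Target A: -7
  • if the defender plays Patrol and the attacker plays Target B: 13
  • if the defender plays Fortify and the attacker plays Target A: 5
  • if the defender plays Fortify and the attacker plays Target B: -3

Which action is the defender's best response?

E[Patrol] = 0.25·(13) + 0.75·(-7) = -2
E[Fortify] = 0.25·(-3) + 0.75·(5) = 3
Best response: Fortify (3 is the largest).

Fortify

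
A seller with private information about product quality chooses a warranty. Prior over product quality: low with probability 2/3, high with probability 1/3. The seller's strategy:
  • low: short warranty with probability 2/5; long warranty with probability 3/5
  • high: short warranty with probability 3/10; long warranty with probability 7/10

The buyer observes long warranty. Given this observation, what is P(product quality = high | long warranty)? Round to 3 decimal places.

0.368

P(long warranty) = (2/3)·(3/5) + (1/3)·(7/10) = 19/30
P(high | long warranty) = ((1/3)·(7/10)) / (19/30) = (7/30) / (19/30) = 7/19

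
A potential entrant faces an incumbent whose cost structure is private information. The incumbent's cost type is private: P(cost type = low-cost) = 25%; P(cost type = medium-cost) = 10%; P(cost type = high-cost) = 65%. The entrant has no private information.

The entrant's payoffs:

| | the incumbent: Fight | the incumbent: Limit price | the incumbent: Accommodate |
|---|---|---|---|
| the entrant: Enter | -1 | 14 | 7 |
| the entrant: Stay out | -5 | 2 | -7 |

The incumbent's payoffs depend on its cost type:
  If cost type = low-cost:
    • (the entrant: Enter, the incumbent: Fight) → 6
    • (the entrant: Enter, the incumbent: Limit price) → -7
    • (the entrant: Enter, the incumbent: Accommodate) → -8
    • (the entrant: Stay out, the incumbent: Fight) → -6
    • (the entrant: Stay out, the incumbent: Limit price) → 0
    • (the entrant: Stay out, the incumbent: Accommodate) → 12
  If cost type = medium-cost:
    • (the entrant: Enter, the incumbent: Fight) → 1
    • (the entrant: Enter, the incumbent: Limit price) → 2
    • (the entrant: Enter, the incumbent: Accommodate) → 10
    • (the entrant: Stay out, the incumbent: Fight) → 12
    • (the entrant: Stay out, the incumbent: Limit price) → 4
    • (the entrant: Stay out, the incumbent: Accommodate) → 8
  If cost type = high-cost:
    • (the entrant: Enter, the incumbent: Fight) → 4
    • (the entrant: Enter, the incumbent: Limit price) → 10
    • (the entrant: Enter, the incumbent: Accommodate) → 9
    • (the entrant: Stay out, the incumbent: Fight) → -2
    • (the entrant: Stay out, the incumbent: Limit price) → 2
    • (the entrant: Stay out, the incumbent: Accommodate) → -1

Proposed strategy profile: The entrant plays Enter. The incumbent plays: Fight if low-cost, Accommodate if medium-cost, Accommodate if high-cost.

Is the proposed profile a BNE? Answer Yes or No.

The entrant plays Enter: E[Enter] = 0.25·(-1) + 0.1·(7) + 0.65·(7) = 5; E[Stay out] = -6.5. Best-responding. ✓
The incumbent (cost type low-cost), facing Enter: Fight gives 6, Limit price gives -7, Accommodate gives -8. Proposed Fight is best. ✓
The incumbent (cost type medium-cost), facing Enter: Fight gives 1, Limit price gives 2, Accommodate gives 10. Proposed Accommodate is best. ✓
The incumbent (cost type high-cost), facing Enter: Fight gives 4, Limit price gives 10, Accommodate gives 9. Proposed Accommodate is not best — profitable deviation exists. ✗

No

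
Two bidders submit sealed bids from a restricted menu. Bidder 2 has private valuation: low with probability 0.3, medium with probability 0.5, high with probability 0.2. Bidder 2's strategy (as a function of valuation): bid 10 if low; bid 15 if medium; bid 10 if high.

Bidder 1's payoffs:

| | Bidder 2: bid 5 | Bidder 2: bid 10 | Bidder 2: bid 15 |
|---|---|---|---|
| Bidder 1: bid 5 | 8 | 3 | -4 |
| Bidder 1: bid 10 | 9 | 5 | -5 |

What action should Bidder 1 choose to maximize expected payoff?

bid 10

E[bid 5] = 0.3·(3) + 0.5·(-4) + 0.2·(3) = -0.5
E[bid 10] = 0.3·(5) + 0.5·(-5) + 0.2·(5) = 0
Best response: bid 10 (0 is the largest).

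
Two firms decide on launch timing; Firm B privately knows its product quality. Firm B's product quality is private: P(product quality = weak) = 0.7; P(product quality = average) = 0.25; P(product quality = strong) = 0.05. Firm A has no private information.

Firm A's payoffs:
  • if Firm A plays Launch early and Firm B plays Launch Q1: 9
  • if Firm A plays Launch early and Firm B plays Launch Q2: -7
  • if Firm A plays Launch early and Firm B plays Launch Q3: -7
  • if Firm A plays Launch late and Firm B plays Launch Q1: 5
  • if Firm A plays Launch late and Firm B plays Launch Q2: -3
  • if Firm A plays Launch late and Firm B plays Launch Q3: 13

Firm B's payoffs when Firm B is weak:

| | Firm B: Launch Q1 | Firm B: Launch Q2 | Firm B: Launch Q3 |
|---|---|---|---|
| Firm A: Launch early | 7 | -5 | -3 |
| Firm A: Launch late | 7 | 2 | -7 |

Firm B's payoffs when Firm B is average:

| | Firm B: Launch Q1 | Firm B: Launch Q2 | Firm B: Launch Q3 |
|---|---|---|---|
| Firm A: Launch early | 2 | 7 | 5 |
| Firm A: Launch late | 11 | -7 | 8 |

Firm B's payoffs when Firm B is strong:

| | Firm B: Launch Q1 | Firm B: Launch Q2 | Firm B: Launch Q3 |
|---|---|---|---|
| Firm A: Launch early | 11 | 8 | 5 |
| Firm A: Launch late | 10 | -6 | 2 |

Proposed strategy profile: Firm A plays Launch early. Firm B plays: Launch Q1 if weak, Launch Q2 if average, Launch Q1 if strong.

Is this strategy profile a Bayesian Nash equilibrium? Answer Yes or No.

Yes

Firm A plays Launch early: E[Launch early] = 0.7·(9) + 0.25·(-7) + 0.05·(9) = 5; E[Launch late] = 3. Best-responding. ✓
Firm B (product quality weak), facing Launch early: Launch Q1 gives 7, Launch Q2 gives -5, Launch Q3 gives -3. Proposed Launch Q1 is best. ✓
Firm B (product quality average), facing Launch early: Launch Q1 gives 2, Launch Q2 gives 7, Launch Q3 gives 5. Proposed Launch Q2 is best. ✓
Firm B (product quality strong), facing Launch early: Launch Q1 gives 11, Launch Q2 gives 8, Launch Q3 gives 5. Proposed Launch Q1 is best. ✓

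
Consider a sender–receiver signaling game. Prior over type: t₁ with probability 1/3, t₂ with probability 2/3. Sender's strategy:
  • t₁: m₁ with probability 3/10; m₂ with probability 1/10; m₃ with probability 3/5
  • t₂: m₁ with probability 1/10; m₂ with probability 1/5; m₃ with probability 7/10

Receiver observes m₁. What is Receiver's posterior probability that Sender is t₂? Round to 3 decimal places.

0.400

P(m₁) = (1/3)·(3/10) + (2/3)·(1/10) = 1/6
P(t₂ | m₁) = ((2/3)·(1/10)) / (1/6) = (1/15) / (1/6) = 2/5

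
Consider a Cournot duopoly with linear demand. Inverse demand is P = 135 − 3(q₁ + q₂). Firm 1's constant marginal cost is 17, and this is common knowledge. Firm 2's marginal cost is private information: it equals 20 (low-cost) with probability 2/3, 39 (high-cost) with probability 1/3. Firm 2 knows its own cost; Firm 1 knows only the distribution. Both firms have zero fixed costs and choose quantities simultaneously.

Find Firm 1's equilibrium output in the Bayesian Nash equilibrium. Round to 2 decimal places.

Each type of Firm 2 best-responds to q₁; Firm 1 best-responds to the expected q₂ over Firm 2's types.
Firm 2 with cost c maximizes (135 − 3(q₁+q₂) − c)·q₂, giving q₂(c) = (135 − c − 3q₁)/6.
E[c₂] = 2/3·20 + 1/3·39 = 26.3333
Firm 1's FOC against E[q₂] yields q₁ = (135 − 2·17 + E[c₂])/9 = (135 − 34 + 26.3333)/9 = 14.1481.

14.15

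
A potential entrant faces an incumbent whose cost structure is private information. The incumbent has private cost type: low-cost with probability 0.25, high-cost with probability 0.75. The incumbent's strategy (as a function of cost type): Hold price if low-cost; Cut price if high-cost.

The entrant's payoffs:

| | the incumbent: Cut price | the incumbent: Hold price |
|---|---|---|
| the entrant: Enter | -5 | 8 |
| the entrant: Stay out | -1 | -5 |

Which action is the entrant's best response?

Enter

E[Enter] = 0.25·(8) + 0.75·(-5) = -1.75
E[Stay out] = 0.25·(-5) + 0.75·(-1) = -2
Best response: Enter (-1.75 is the largest).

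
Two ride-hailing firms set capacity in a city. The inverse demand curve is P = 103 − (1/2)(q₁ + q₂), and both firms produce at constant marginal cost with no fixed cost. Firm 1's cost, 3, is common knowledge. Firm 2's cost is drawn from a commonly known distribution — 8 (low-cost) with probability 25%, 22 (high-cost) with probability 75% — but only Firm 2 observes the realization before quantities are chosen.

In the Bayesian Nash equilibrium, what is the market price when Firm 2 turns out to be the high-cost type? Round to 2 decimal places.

Firm 2 with cost c maximizes (103 − (1/2)(q₁+q₂) − c)·q₂, giving q₂(c) = (103 − c − (1/2)q₁).
E[c₂] = 0.25·8 + 0.75·22 = 18.5
Firm 1's FOC against E[q₂] yields q₁ = (103 − 2·3 + E[c₂])/(3/2) = (103 − 6 + 18.5)/(3/2) = 77.
q₂(high-cost) = 42.5, so P = 103 − (1/2)·(77 + 42.5) = 43.25.

43.25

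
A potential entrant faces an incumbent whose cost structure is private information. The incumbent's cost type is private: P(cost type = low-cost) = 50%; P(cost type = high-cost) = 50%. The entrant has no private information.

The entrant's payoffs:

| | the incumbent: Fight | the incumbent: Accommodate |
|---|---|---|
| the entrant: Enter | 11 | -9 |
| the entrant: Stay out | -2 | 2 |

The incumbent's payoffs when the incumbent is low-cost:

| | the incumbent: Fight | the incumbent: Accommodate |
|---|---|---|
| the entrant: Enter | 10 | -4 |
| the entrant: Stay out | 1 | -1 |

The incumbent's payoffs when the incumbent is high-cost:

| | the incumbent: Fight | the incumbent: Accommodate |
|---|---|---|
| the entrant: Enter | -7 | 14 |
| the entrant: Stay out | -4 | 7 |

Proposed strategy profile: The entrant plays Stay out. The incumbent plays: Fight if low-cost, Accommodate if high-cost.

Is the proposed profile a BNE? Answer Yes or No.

The entrant plays Stay out: E[Stay out] = 0.5·(-2) + 0.5·(2) = 0; E[Enter] = 1. Not best-responding. ✗
The incumbent (cost type low-cost), facing Stay out: Fight gives 1, Accommodate gives -1. Proposed Fight is best. ✓
The incumbent (cost type high-cost), facing Stay out: Fight gives -4, Accommodate gives 7. Proposed Accommodate is best. ✓

No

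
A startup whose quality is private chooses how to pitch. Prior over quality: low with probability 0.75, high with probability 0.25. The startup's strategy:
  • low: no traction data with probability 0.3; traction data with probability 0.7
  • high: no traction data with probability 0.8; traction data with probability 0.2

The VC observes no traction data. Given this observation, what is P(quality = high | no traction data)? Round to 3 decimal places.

P(no traction data) = 0.75·0.3 + 0.25·0.8 = 0.425
P(high | no traction data) = (0.25·0.8) / 0.425 = 0.2 / 0.425 = 0.470588

0.471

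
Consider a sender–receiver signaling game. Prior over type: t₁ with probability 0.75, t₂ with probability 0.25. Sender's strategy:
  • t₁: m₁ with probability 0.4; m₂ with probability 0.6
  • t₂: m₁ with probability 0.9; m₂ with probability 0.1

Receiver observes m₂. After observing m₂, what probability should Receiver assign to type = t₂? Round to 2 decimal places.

0.05

P(m₂) = 0.75·0.6 + 0.25·0.1 = 0.475
P(t₂ | m₂) = (0.25·0.1) / 0.475 = 0.025 / 0.475 = 0.0526316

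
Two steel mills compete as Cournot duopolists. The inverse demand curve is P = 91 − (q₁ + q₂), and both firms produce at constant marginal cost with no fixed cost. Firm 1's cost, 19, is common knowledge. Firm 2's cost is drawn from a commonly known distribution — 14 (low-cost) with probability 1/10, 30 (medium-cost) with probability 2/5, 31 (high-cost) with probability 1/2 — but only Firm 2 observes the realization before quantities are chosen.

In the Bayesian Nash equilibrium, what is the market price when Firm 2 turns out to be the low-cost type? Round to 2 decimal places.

Firm 2 with cost c maximizes (91 − (q₁+q₂) − c)·q₂, giving q₂(c) = (91 − c − q₁)/2.
E[c₂] = 1/10·14 + 2/5·30 + 1/2·31 = 28.9
Firm 1's FOC against E[q₂] yields q₁ = (91 − 2·19 + E[c₂])/3 = (91 − 38 + 28.9)/3 = 27.3.
q₂(low-cost) = 24.85, so P = 91 − (27.3 + 24.85) = 38.85.

38.85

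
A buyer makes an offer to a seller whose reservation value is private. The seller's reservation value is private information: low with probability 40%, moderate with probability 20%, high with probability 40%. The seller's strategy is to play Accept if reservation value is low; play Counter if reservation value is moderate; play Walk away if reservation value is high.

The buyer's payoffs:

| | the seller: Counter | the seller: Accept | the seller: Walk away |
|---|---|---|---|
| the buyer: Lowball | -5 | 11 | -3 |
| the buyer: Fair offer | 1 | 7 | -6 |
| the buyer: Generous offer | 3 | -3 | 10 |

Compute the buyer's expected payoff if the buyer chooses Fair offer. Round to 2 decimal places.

Take the expectation over the seller's reservation value, weighting each type's action by its prior probability.
E[Fair offer] = 0.4·7 + 0.2·1 + 0.4·(-6) = 2.8 + 0.2 + (-2.4) = 0.6

0.60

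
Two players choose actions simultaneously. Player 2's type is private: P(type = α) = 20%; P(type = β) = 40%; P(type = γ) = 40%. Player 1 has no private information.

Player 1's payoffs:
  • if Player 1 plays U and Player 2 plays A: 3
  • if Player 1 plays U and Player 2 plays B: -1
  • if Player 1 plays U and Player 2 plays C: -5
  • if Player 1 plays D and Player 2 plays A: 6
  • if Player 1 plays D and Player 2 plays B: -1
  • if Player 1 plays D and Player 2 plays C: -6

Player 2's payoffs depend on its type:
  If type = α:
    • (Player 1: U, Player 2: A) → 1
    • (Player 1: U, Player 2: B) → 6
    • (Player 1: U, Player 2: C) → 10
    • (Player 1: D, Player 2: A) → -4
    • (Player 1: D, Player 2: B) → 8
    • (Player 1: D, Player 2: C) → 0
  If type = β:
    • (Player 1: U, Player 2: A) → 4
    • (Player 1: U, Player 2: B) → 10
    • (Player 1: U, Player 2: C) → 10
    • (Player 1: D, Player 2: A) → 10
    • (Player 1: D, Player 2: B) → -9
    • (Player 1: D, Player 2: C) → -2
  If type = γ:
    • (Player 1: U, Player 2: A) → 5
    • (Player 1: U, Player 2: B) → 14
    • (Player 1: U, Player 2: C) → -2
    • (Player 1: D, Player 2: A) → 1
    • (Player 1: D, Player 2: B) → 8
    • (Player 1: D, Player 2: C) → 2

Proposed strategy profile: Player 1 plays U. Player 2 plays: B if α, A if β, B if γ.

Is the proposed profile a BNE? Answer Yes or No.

Player 1 plays U: E[U] = 0.2·(-1) + 0.4·(3) + 0.4·(-1) = 0.6; E[D] = 1.8. Not best-responding. ✗
Player 2 (type α), facing U: A gives 1, B gives 6, C gives 10. Proposed B is not best — profitable deviation exists. ✗
Player 2 (type β), facing U: A gives 4, B gives 10, C gives 10. Proposed A is not best — profitable deviation exists. ✗
Player 2 (type γ), facing U: A gives 5, B gives 14, C gives -2. Proposed B is best. ✓

No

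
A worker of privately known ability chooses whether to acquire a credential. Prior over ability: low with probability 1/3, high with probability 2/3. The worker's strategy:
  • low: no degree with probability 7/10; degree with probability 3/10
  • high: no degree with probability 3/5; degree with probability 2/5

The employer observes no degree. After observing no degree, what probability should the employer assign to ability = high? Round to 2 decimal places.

0.63

P(no degree) = (1/3)·(7/10) + (2/3)·(3/5) = 19/30
P(high | no degree) = ((2/3)·(3/5)) / (19/30) = (2/5) / (19/30) = 12/19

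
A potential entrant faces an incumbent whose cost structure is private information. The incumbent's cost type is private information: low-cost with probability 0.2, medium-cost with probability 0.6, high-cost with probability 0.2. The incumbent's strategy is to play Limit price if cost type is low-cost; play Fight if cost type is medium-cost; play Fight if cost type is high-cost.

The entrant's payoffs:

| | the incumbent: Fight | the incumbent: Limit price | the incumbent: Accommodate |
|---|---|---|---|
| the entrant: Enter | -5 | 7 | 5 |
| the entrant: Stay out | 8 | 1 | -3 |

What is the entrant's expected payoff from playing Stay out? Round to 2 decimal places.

6.60

E[Stay out] = 0.2·1 + 0.6·8 + 0.2·8 = 0.2 + 4.8 + 1.6 = 6.6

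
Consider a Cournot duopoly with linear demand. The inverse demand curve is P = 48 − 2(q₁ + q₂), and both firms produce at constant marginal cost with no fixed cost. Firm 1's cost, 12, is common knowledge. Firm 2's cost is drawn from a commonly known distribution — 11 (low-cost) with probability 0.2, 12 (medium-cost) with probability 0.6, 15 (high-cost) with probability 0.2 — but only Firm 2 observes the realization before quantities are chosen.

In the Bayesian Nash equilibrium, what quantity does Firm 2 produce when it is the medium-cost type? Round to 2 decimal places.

5.97

Firm 2 with cost c maximizes (48 − 2(q₁+q₂) − c)·q₂, giving q₂(c) = (48 − c − 2q₁)/4.
E[c₂] = 0.2·11 + 0.6·12 + 0.2·15 = 12.4
Firm 1's FOC against E[q₂] yields q₁ = (48 − 2·12 + E[c₂])/6 = (48 − 24 + 12.4)/6 = 6.06667.
q₂(medium-cost) = (48 − 12 − 2·6.06667)/4 = 5.96667.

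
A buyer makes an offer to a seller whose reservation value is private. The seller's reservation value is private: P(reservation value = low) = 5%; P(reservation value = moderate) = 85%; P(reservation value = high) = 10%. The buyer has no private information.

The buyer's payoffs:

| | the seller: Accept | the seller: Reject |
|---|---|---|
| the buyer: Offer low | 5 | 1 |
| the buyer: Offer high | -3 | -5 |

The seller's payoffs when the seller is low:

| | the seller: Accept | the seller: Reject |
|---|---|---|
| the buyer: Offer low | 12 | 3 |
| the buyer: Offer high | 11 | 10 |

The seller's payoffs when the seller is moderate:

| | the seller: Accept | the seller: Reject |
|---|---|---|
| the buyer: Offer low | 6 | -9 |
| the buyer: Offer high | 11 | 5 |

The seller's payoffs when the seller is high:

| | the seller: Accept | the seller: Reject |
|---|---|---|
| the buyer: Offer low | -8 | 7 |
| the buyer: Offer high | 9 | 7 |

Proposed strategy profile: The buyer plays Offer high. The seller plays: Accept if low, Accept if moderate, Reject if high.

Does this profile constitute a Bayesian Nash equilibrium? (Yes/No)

A profile is a BNE iff every type of every player is best-responding given beliefs about the other side.
The buyer plays Offer high: E[Offer high] = 0.05·(-3) + 0.85·(-3) + 0.1·(-5) = -3.2; E[Offer low] = 4.6. Not best-responding. ✗
The seller (reservation value low), facing Offer high: Accept gives 11, Reject gives 10. Proposed Accept is best. ✓
The seller (reservation value moderate), facing Offer high: Accept gives 11, Reject gives 5. Proposed Accept is best. ✓
The seller (reservation value high), facing Offer high: Accept gives 9, Reject gives 7. Proposed Reject is not best — profitable deviation exists. ✗

No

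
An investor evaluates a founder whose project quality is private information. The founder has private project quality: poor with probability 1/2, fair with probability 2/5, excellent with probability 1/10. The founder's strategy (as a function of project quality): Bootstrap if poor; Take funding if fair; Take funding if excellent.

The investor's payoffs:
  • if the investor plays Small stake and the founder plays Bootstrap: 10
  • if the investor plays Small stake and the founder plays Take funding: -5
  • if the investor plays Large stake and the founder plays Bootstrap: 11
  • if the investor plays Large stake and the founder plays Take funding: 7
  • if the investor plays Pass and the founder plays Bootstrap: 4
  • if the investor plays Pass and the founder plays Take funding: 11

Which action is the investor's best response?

Compute the investor's expected payoff for each action, taking the expectation over the founder's type.
E[Small stake] = 1/2·(10) + 2/5·(-5) + 1/10·(-5) = 5/2
E[Large stake] = 1/2·(11) + 2/5·(7) + 1/10·(7) = 9
E[Pass] = 1/2·(4) + 2/5·(11) + 1/10·(11) = 15/2
Best response: Large stake (9 is the largest).

Large stake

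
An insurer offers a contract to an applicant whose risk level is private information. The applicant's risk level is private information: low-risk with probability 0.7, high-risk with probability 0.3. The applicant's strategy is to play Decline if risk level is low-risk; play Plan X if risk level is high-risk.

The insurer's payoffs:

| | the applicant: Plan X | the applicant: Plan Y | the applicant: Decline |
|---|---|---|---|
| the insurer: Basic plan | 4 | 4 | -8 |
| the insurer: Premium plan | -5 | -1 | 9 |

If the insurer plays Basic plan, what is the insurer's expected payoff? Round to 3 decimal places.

E[Basic plan] = 0.7·(-8) + 0.3·4 = (-5.6) + 1.2 = -4.4

-4.400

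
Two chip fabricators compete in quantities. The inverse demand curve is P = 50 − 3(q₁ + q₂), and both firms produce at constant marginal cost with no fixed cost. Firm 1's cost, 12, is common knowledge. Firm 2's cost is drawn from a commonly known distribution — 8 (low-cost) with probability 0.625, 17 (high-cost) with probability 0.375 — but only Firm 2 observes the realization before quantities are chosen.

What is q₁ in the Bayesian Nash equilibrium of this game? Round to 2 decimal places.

Firm 2 with cost c maximizes (50 − 3(q₁+q₂) − c)·q₂, giving q₂(c) = (50 − c − 3q₁)/6.
E[c₂] = 0.625·8 + 0.375·17 = 11.375
Firm 1's FOC against E[q₂] yields q₁ = (50 − 2·12 + E[c₂])/9 = (50 − 24 + 11.375)/9 = 4.15278.

4.15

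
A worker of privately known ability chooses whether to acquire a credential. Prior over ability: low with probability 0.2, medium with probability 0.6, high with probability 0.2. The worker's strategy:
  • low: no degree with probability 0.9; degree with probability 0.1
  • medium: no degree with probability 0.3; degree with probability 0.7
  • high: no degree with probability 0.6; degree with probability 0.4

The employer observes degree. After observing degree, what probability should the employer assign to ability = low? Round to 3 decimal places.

0.038

P(degree) = 0.2·0.1 + 0.6·0.7 + 0.2·0.4 = 0.52
P(low | degree) = (0.2·0.1) / 0.52 = 0.02 / 0.52 = 0.0384615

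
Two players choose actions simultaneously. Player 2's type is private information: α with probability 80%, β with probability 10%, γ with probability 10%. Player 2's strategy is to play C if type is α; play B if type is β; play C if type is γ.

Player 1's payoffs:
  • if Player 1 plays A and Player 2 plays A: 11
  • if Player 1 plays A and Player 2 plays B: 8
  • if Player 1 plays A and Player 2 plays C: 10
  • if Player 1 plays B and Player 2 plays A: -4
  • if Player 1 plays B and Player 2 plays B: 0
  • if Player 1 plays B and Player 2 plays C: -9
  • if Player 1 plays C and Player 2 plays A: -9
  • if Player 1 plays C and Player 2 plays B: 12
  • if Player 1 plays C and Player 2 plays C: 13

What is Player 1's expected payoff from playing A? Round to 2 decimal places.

E[A] = 0.8·10 + 0.1·8 + 0.1·10 = 8 + 0.8 + 1 = 9.8

9.80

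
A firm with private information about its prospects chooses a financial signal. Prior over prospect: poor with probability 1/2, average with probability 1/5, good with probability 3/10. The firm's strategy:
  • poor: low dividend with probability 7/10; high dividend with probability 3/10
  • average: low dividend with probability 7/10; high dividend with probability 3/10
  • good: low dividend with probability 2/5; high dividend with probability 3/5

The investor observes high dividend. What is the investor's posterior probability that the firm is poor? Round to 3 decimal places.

P(high dividend) = (1/2)·(3/10) + (1/5)·(3/10) + (3/10)·(3/5) = 39/100
P(poor | high dividend) = ((1/2)·(3/10)) / (39/100) = (3/20) / (39/100) = 5/13

0.385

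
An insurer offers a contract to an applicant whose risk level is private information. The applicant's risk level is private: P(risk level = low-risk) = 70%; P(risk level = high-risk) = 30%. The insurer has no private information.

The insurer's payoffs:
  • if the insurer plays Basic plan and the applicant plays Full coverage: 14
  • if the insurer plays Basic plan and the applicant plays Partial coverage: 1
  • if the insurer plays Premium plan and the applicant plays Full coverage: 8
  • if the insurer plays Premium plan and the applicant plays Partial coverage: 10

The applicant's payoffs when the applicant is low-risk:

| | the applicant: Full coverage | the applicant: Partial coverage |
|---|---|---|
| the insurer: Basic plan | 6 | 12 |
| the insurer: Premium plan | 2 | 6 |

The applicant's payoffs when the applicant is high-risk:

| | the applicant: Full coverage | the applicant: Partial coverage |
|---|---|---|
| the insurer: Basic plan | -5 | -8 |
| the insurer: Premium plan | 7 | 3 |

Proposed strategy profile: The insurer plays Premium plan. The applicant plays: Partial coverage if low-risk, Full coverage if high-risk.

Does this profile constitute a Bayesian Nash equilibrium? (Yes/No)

Yes

The insurer plays Premium plan: E[Premium plan] = 0.7·(10) + 0.3·(8) = 9.4; E[Basic plan] = 4.9. Best-responding. ✓
The applicant (risk level low-risk), facing Premium plan: Full coverage gives 2, Partial coverage gives 6. Proposed Partial coverage is best. ✓
The applicant (risk level high-risk), facing Premium plan: Full coverage gives 7, Partial coverage gives 3. Proposed Full coverage is best. ✓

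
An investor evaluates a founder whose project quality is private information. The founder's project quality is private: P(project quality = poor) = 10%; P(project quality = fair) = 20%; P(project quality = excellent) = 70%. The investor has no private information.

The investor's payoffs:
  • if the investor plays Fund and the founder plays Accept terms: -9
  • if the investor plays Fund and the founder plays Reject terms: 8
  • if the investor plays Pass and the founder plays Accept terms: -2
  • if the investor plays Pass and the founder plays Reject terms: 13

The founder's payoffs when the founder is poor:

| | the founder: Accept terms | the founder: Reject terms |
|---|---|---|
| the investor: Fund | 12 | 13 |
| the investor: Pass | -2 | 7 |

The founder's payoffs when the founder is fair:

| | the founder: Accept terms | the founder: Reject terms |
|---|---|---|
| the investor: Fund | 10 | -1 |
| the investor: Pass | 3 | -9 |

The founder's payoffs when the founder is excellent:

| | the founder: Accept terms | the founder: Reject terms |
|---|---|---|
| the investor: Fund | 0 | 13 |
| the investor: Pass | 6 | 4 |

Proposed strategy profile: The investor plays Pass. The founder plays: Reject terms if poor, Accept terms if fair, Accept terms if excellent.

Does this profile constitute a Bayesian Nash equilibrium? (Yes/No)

Yes

A profile is a BNE iff every type of every player is best-responding given beliefs about the other side.
The investor plays Pass: E[Pass] = 0.1·(13) + 0.2·(-2) + 0.7·(-2) = -0.5; E[Fund] = -7.3. Best-responding. ✓
The founder (project quality poor), facing Pass: Accept terms gives -2, Reject terms gives 7. Proposed Reject terms is best. ✓
The founder (project quality fair), facing Pass: Accept terms gives 3, Reject terms gives -9. Proposed Accept terms is best. ✓
The founder (project quality excellent), facing Pass: Accept terms gives 6, Reject terms gives 4. Proposed Accept terms is best. ✓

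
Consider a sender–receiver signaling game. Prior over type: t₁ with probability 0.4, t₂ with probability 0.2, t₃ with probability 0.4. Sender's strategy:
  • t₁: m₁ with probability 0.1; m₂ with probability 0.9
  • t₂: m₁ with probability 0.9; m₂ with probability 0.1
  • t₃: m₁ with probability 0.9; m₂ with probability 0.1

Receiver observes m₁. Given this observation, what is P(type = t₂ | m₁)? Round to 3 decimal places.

0.310

P(m₁) = 0.4·0.1 + 0.2·0.9 + 0.4·0.9 = 0.58
P(t₂ | m₁) = (0.2·0.9) / 0.58 = 0.18 / 0.58 = 0.310345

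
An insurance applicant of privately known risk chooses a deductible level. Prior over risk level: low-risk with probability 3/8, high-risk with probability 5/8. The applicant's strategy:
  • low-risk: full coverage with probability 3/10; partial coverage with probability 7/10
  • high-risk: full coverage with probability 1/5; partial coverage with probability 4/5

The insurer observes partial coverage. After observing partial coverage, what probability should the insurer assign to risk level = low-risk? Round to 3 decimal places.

0.344

P(partial coverage) = (3/8)·(7/10) + (5/8)·(4/5) = 61/80
P(low-risk | partial coverage) = ((3/8)·(7/10)) / (61/80) = (21/80) / (61/80) = 21/61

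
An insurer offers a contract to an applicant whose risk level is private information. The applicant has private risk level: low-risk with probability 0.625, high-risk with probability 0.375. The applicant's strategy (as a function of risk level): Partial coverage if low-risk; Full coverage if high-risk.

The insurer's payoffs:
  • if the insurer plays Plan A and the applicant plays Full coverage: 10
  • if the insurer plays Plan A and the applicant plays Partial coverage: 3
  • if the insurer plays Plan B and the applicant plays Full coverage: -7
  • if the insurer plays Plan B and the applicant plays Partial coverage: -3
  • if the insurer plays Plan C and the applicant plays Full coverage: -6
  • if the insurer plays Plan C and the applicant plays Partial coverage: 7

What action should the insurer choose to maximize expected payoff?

E[Plan A] = 0.625·(3) + 0.375·(10) = 5.625
E[Plan B] = 0.625·(-3) + 0.375·(-7) = -4.5
E[Plan C] = 0.625·(7) + 0.375·(-6) = 2.125
Best response: Plan A (5.625 is the largest).

Plan A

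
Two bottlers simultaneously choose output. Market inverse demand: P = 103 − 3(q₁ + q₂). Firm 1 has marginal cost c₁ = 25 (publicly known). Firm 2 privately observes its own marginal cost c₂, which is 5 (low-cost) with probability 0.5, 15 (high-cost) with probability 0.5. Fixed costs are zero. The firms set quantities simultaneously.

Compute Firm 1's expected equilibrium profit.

147

Type-c best response for Firm 2: q₂(c) = (103 − c)/6 − q₁/2.
Firm 1 maximizes expected profit; its first-order condition is 103 − 6q₁ − 3E[q₂] − 25 = 0.
Substituting E[q₂] and solving: E[c₂] = 10, so q₁ = (103 − 2·25 + 10)/9 = 7.
E[P] = 103 − 3·(q₁ + E[q₂]) = 46; Firm 1's expected profit = (E[P] − 25)·q₁ = (46 − 25)·7 = 147.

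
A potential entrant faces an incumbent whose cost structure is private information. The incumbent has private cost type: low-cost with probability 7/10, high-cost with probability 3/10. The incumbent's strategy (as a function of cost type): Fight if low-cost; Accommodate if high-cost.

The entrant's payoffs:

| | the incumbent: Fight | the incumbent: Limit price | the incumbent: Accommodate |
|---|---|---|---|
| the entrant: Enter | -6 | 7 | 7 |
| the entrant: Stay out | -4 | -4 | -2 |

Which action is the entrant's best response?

E[Enter] = 7/10·(-6) + 3/10·(7) = -21/10
E[Stay out] = 7/10·(-4) + 3/10·(-2) = -17/5
Best response: Enter (-21/10 is the largest).

Enter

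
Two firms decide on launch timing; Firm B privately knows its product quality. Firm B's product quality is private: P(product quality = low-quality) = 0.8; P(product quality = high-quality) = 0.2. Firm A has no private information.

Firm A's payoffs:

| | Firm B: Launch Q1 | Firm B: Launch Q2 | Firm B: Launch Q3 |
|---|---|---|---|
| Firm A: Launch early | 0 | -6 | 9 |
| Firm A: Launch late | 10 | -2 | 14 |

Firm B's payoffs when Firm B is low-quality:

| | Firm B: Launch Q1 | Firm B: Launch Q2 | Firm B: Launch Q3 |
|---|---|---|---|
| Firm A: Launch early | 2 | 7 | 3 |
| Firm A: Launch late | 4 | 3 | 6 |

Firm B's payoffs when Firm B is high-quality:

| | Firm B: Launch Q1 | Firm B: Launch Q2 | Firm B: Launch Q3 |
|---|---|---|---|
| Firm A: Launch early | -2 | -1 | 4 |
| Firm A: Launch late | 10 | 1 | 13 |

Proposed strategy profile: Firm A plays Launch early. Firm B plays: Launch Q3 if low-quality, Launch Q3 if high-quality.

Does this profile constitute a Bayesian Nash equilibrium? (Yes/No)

No

Firm A plays Launch early: E[Launch early] = 0.8·(9) + 0.2·(9) = 9; E[Launch late] = 14. Not best-responding. ✗
Firm B (product quality low-quality), facing Launch early: Launch Q1 gives 2, Launch Q2 gives 7, Launch Q3 gives 3. Proposed Launch Q3 is not best — profitable deviation exists. ✗
Firm B (product quality high-quality), facing Launch early: Launch Q1 gives -2, Launch Q2 gives -1, Launch Q3 gives 4. Proposed Launch Q3 is best. ✓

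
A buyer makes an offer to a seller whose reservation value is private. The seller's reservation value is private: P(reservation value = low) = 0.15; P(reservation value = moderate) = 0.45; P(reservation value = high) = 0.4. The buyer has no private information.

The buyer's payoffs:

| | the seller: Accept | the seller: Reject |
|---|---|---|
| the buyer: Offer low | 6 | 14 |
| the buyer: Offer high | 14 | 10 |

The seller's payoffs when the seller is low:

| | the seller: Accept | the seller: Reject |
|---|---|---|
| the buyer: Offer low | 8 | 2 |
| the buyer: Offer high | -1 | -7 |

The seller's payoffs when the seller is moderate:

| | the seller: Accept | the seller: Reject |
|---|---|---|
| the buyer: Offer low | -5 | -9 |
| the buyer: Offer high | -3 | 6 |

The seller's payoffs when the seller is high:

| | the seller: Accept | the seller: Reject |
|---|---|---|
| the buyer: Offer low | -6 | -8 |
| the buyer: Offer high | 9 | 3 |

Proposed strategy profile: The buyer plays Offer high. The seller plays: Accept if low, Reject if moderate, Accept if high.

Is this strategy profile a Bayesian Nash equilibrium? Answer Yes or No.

The buyer plays Offer high: E[Offer high] = 0.15·(14) + 0.45·(10) + 0.4·(14) = 12.2; E[Offer low] = 9.6. Best-responding. ✓
The seller (reservation value low), facing Offer high: Accept gives -1, Reject gives -7. Proposed Accept is best. ✓
The seller (reservation value moderate), facing Offer high: Accept gives -3, Reject gives 6. Proposed Reject is best. ✓
The seller (reservation value high), facing Offer high: Accept gives 9, Reject gives 3. Proposed Accept is best. ✓

Yes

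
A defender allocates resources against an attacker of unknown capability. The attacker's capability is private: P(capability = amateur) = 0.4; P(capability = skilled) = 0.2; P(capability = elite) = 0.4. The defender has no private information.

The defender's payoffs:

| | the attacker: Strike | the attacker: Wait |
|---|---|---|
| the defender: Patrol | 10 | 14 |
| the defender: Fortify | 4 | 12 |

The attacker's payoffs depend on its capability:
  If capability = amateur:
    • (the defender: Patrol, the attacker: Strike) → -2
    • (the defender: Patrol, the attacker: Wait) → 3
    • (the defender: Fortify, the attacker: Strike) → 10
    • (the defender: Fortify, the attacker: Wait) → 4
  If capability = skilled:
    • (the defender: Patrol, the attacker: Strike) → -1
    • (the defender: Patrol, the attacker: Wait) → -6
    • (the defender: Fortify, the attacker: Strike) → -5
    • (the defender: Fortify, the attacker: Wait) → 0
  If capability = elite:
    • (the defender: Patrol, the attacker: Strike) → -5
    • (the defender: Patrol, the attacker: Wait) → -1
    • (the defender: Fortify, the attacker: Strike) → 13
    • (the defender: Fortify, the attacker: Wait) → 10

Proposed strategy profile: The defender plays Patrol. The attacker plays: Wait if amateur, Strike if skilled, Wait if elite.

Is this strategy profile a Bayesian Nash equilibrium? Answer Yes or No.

Yes

A profile is a BNE iff every type of every player is best-responding given beliefs about the other side.
The defender plays Patrol: E[Patrol] = 0.4·(14) + 0.2·(10) + 0.4·(14) = 13.2; E[Fortify] = 10.4. Best-responding. ✓
The attacker (capability amateur), facing Patrol: Strike gives -2, Wait gives 3. Proposed Wait is best. ✓
The attacker (capability skilled), facing Patrol: Strike gives -1, Wait gives -6. Proposed Strike is best. ✓
The attacker (capability elite), facing Patrol: Strike gives -5, Wait gives -1. Proposed Wait is best. ✓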